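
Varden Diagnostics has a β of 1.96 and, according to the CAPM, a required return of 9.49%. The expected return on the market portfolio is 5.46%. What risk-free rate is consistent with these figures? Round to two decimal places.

E(R) = R_f + β(E(R_m) − R_f) = R_f(1 − β) + β·E(R_m)
9.49% = R_f × (1 − 1.96) + 1.96 × 5.46%
9.49% = R_f × -0.96 + 10.7016%
R_f = (9.49% − 10.7016%) / -0.96 = 1.26%

1.26%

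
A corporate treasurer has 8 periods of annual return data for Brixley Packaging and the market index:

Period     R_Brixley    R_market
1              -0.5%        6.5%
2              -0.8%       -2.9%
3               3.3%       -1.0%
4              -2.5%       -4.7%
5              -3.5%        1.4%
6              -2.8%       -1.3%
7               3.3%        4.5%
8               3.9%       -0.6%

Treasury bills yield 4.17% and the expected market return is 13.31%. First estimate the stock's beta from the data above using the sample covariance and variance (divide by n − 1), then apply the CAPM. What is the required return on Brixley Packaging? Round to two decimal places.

5.92%

Mean R_i = (-0.5 − 0.8 + 3.3 − 2.5 − 3.5 − 2.8 + 3.3 + 3.9) / 8 = 0.0500%
Mean R_m = (6.5 − 2.9 − 1.0 − 4.7 + 1.4 − 1.3 + 4.5 − 0.6) / 8 = 0.2375%
Σ(R_i − R̄_i)(R_m − R̄_m) = 18.6750  ⇒  Cov = 18.6750 / 7 = 2.6679
Σ(R_m − R̄_m)² = 97.5588  ⇒  Var(R_m) = 97.5588 / 7 = 13.9370
β = Cov / Var(R_m) = 2.6679 / 13.9370 = 0.1914
MRP = 13.31% − 4.17% = 9.14%
E(R) = R_f + β × MRP = 4.17% + 0.1914 × 9.14% = 5.92%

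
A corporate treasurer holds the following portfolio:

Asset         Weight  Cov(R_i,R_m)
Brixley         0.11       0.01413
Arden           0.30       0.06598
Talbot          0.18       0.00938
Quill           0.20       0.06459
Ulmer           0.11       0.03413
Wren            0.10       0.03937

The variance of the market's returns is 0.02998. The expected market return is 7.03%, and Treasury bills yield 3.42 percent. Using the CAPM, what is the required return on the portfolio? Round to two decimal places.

β_Brixley = 0.01413 / 0.02998 = 0.4713
β_Arden = 0.06598 / 0.02998 = 2.2008
β_Talbot = 0.00938 / 0.02998 = 0.3129
β_Quill = 0.06459 / 0.02998 = 2.1544
β_Ulmer = 0.03413 / 0.02998 = 1.1384
β_Wren = 0.03937 / 0.02998 = 1.3132
β_P = Σ w_i β_i = 0.11×0.4713 + 0.30×2.2008 + 0.18×0.3129 + 0.20×2.1544 + 0.11×1.1384 + 0.10×1.3132 = 1.4558
MRP = 7.03% − 3.42% = 3.61%
E(R_P) = R_f + β_P × MRP = 3.42% + 1.4558 × 3.61% = 8.68%

8.68%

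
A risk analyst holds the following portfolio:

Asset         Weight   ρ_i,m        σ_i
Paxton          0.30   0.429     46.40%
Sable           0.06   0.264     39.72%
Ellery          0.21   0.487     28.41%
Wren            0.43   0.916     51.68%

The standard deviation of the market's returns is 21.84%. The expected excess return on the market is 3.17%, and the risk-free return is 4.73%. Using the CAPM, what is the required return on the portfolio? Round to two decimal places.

β_Paxton = 0.429 × 46.40% / 21.84% = 0.9114
β_Sable = 0.264 × 39.72% / 21.84% = 0.4801
β_Ellery = 0.487 × 28.41% / 21.84% = 0.6335
β_Wren = 0.916 × 51.68% / 21.84% = 2.1675
β_P = Σ w_i β_i = 0.30×0.9114 + 0.06×0.4801 + 0.21×0.6335 + 0.43×2.1675 = 1.3673
E(R_P) = R_f + β_P × MRP = 4.73% + 1.3673 × 3.17% = 9.06%

9.06%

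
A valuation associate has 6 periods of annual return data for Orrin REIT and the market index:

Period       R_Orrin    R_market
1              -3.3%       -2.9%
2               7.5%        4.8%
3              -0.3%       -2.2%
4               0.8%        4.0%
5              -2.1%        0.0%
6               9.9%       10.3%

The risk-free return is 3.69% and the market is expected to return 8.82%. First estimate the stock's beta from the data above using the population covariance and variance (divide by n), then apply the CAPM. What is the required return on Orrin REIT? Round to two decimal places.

Mean R_i = (-3.3 + 7.5 − 0.3 + 0.8 − 2.1 + 9.9) / 6 = 2.0833%
Mean R_m = (-2.9 + 4.8 − 2.2 + 4.0 + 0.0 + 10.3) / 6 = 2.3333%
Σ(R_i − R̄_i)(R_m − R̄_m) = 122.2333  ⇒  Cov = 122.2333 / 6 = 20.3722
Σ(R_m − R̄_m)² = 125.7133  ⇒  Var(R_m) = 125.7133 / 6 = 20.9522
β = Cov / Var(R_m) = 20.3722 / 20.9522 = 0.9723
MRP = 8.82% − 3.69% = 5.13%
E(R) = R_f + β × MRP = 3.69% + 0.9723 × 5.13% = 8.68%

8.68%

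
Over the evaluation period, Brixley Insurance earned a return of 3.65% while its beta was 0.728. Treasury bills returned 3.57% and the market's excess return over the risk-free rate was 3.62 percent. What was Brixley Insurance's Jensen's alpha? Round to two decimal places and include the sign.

CAPM benchmark = R_f + β(R_m − R_f) = 3.57% + 0.728 × 3.62% = 6.20536%
α = actual − benchmark = 3.65% − 6.20536% = -2.56%

-2.56%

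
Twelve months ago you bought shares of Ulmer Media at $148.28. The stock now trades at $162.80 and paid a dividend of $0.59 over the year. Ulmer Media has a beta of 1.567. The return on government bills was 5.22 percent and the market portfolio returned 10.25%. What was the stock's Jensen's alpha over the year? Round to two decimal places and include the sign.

Realised HPR = (P1 + D1 − P0) / P0 = (162.80 + 0.59 − 148.28) / 148.28 = 15.11 / 148.28 = 10.1902%
MRP = 10.25% − 5.22% = 5.03%
CAPM required = R_f + β·MRP = 5.22% + 1.567 × 5.03% = 13.10201%
α = realised − required = 10.1902% − 13.10201% = -2.91%

-2.91%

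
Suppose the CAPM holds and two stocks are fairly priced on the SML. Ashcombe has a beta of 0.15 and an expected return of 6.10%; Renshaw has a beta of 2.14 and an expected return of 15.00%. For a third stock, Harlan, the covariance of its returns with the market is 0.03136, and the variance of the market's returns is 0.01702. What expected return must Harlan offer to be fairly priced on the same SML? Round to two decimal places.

MRP = (15.00% − 6.10%) / (2.14 − 0.15) = 4.4724%
R_f = 6.10% − 0.15 × 4.4724% = 5.4291%
β_Harlan = Cov / Var(R_m) = 0.03136 / 0.01702 = 1.8425
E(R_Harlan) = R_f + β × MRP = 5.4291% + 1.8425 × 4.4724% = 13.67%

13.67%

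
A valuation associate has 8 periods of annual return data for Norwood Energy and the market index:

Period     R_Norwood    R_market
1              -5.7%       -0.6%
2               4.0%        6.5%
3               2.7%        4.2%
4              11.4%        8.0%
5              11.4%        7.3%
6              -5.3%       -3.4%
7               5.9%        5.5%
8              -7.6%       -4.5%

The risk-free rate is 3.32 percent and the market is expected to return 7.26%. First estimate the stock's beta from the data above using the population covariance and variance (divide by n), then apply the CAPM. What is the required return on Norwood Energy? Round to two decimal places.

9.03%

Mean R_i = (-5.7 + 4.0 + 2.7 + 11.4 + 11.4 − 5.3 + 5.9 − 7.6) / 8 = 2.1000%
Mean R_m = (-0.6 + 6.5 + 4.2 + 8.0 + 7.3 − 3.4 + 5.5 − 4.5) / 8 = 2.8750%
Σ(R_i − R̄_i)(R_m − R̄_m) = 251.5500  ⇒  Cov = 251.5500 / 8 = 31.4438
Σ(R_m − R̄_m)² = 173.4750  ⇒  Var(R_m) = 173.4750 / 8 = 21.6844
β = Cov / Var(R_m) = 31.4438 / 21.6844 = 1.4501
MRP = 7.26% − 3.32% = 3.94%
E(R) = R_f + β × MRP = 3.32% + 1.4501 × 3.94% = 9.03%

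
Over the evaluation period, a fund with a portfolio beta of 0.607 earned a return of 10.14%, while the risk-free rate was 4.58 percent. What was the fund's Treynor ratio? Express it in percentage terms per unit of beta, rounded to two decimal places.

Treynor = (R_P − R_f) / β_P = (10.14% − 4.58%) / 0.6070 = 5.56% / 0.6070 = 9.16%

9.16%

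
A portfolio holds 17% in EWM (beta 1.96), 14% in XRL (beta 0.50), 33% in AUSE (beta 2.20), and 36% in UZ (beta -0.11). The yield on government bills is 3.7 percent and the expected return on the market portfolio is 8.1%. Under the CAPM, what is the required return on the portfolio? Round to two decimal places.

β_P = Σ w_i β_i = 0.17×1.96 + 0.14×0.50 + 0.33×2.20 + 0.36×-0.11 = 1.0896
MRP = 8.1% − 3.7% = 4.40%
E(R_P) = R_f + β_P × MRP = 3.7% + 1.0896 × 4.4% = 8.49%

8.49%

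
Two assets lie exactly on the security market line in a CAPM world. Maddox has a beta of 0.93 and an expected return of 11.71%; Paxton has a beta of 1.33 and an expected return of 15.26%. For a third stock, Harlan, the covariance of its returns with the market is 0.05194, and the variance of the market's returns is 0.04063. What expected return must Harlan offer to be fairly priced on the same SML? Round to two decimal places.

14.80%

MRP = (15.26% − 11.71%) / (1.33 − 0.93) = 8.8750%
R_f = 11.71% − 0.93 × 8.8750% = 3.4563%
β_Harlan = Cov / Var(R_m) = 0.05194 / 0.04063 = 1.2784
E(R_Harlan) = R_f + β × MRP = 3.4563% + 1.2784 × 8.8750% = 14.80%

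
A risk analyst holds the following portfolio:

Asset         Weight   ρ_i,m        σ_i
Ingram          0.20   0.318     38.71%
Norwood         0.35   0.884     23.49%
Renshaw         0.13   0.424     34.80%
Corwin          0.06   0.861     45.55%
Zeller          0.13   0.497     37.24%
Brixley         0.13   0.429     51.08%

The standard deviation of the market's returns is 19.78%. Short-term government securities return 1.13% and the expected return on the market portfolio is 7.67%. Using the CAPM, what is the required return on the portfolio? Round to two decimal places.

7.50%

β_Ingram = 0.318 × 38.71% / 19.78% = 0.6223
β_Norwood = 0.884 × 23.49% / 19.78% = 1.0498
β_Renshaw = 0.424 × 34.80% / 19.78% = 0.7460
β_Corwin = 0.861 × 45.55% / 19.78% = 1.9827
β_Zeller = 0.497 × 37.24% / 19.78% = 0.9357
β_Brixley = 0.429 × 51.08% / 19.78% = 1.1079
β_P = Σ w_i β_i = 0.20×0.6223 + 0.35×1.0498 + 0.13×0.7460 + 0.06×1.9827 + 0.13×0.9357 + 0.13×1.1079 = 0.9735
MRP = 7.67% − 1.13% = 6.54%
E(R_P) = R_f + β_P × MRP = 1.13% + 0.9735 × 6.54% = 7.50%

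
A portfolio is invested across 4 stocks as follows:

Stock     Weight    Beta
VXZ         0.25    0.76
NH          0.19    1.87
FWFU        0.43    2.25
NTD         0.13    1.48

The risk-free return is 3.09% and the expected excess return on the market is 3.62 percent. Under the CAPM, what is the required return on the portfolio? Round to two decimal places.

9.26%

β_P = Σ w_i β_i = 0.25×0.76 + 0.19×1.87 + 0.43×2.25 + 0.13×1.48 = 1.7052
E(R_P) = R_f + β_P × MRP = 3.09% + 1.7052 × 3.62% = 9.26%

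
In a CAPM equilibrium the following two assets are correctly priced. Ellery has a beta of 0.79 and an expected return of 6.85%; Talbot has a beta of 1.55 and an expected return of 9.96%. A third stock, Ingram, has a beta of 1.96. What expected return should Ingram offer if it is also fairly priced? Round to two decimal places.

11.64%

MRP (SML slope) = (9.96% − 6.85%) / (1.55 − 0.79) = 3.11% / 0.76 = 4.0921%
R_f (intercept) = 6.85% − 0.79 × 4.0921% = 3.6172%
E(R_Ingram) = R_f + β × MRP = 3.6172% + 1.96 × 4.0921% = 11.64%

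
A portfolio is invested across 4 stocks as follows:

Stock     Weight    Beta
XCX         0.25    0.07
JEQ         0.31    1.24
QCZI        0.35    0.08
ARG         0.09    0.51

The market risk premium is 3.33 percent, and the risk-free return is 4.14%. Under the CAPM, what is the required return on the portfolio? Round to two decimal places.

β_P = Σ w_i β_i = 0.25×0.07 + 0.31×1.24 + 0.35×0.08 + 0.09×0.51 = 0.4758
E(R_P) = R_f + β_P × MRP = 4.14% + 0.4758 × 3.33% = 5.72%

5.72%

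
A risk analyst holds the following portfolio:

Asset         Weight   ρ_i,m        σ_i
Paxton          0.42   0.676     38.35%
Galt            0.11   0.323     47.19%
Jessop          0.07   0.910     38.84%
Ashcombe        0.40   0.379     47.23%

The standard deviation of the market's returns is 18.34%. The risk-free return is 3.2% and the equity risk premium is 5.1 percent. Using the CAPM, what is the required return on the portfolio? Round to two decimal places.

9.37%

β_Paxton = 0.676 × 38.35% / 18.34% = 1.4136
β_Galt = 0.323 × 47.19% / 18.34% = 0.8311
β_Jessop = 0.910 × 38.84% / 18.34% = 1.9272
β_Ashcombe = 0.379 × 47.23% / 18.34% = 0.9760
β_P = Σ w_i β_i = 0.42×1.4136 + 0.11×0.8311 + 0.07×1.9272 + 0.40×0.9760 = 1.2104
E(R_P) = R_f + β_P × MRP = 3.2% + 1.2104 × 5.1% = 9.37%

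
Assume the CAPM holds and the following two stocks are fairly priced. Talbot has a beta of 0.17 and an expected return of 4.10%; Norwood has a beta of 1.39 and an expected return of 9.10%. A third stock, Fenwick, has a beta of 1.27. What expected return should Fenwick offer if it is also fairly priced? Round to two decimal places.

8.61%

MRP (SML slope) = (9.10% − 4.10%) / (1.39 − 0.17) = 5.00% / 1.22 = 4.0984%
R_f (intercept) = 4.10% − 0.17 × 4.0984% = 3.4033%
E(R_Fenwick) = R_f + β × MRP = 3.4033% + 1.27 × 4.0984% = 8.61%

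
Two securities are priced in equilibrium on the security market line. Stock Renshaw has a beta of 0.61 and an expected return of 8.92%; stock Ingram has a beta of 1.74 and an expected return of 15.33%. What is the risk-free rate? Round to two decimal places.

5.46%

Both satisfy E(R) = R_f + β·MRP, so the slope of the SML is
MRP = (15.33% − 8.92%) / (1.74 − 0.61) = 6.41% / 1.13 = 5.6726%
R_f = E(R_Renshaw) − β_Renshaw·MRP = 8.92% − 0.61 × 5.6726% = 5.4597%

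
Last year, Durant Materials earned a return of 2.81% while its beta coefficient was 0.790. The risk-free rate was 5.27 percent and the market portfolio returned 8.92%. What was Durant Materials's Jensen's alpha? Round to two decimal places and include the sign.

Market excess return = 8.92% − 5.27% = 3.65%
CAPM benchmark = R_f + β(R_m − R_f) = 5.27% + 0.790 × 3.65% = 8.15350%
α = actual − benchmark = 2.81% − 8.15350% = -5.34%

-5.34%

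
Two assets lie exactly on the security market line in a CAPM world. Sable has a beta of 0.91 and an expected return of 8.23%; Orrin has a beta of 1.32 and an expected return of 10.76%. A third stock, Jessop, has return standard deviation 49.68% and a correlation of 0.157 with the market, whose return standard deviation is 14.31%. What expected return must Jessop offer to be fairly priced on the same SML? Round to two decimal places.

MRP = (10.76% − 8.23%) / (1.32 − 0.91) = 6.1707%
R_f = 8.23% − 0.91 × 6.1707% = 2.6147%
β_Jessop = ρ·σ_i/σ_m = 0.157 × 49.68 / 14.31 = 0.5451
E(R_Jessop) = R_f + β × MRP = 2.6147% + 0.5451 × 6.1707% = 5.98%

5.98%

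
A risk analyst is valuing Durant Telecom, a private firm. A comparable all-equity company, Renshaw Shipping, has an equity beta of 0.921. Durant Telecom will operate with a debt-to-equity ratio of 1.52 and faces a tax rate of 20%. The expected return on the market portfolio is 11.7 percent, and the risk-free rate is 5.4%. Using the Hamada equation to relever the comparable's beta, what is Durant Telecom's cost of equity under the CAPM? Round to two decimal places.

18.26%

β_L = β_U × [1 + (1 − t)(D/E)] = 0.921 × [1 + (1 − 0.20) × 1.52]
    = 0.921 × [1 + 0.80 × 1.52] = 0.921 × 2.2160 = 2.0409
MRP = 11.7% − 5.4% = 6.30%
E(R) = R_f + β_L × MRP = 5.4% + 2.0409 × 6.3% = 18.26%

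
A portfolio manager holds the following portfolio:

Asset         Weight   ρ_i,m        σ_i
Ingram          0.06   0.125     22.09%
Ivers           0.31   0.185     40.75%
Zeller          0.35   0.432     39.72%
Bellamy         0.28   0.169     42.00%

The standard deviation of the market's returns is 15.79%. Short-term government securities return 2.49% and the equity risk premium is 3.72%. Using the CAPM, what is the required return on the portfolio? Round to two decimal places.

4.96%

β_Ingram = 0.125 × 22.09% / 15.79% = 0.1749
β_Ivers = 0.185 × 40.75% / 15.79% = 0.4774
β_Zeller = 0.432 × 39.72% / 15.79% = 1.0867
β_Bellamy = 0.169 × 42.00% / 15.79% = 0.4495
β_P = Σ w_i β_i = 0.06×0.1749 + 0.31×0.4774 + 0.35×1.0867 + 0.28×0.4495 = 0.6647
E(R_P) = R_f + β_P × MRP = 2.49% + 0.6647 × 3.72% = 4.96%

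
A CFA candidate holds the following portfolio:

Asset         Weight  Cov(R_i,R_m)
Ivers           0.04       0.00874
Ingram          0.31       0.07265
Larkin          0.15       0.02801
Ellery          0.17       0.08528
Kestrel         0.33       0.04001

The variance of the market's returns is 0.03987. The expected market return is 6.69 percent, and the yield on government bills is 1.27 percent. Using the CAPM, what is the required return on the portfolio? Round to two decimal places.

β_Ivers = 0.00874 / 0.03987 = 0.2192
β_Ingram = 0.07265 / 0.03987 = 1.8222
β_Larkin = 0.02801 / 0.03987 = 0.7025
β_Ellery = 0.08528 / 0.03987 = 2.1390
β_Kestrel = 0.04001 / 0.03987 = 1.0035
β_P = Σ w_i β_i = 0.04×0.2192 + 0.31×1.8222 + 0.15×0.7025 + 0.17×2.1390 + 0.33×1.0035 = 1.3738
MRP = 6.69% − 1.27% = 5.42%
E(R_P) = R_f + β_P × MRP = 1.27% + 1.3738 × 5.42% = 8.72%

8.72%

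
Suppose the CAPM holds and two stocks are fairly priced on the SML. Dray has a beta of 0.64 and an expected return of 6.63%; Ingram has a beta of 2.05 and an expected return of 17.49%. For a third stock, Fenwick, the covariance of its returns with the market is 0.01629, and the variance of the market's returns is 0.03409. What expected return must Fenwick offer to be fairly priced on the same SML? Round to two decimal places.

5.38%

MRP = (17.49% − 6.63%) / (2.05 − 0.64) = 7.7021%
R_f = 6.63% − 0.64 × 7.7021% = 1.7007%
β_Fenwick = Cov / Var(R_m) = 0.01629 / 0.03409 = 0.4779
E(R_Fenwick) = R_f + β × MRP = 1.7007% + 0.4779 × 7.7021% = 5.38%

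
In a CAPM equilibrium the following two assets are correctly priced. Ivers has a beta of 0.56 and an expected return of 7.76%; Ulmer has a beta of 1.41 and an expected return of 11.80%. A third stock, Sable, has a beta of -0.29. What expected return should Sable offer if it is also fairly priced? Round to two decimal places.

3.72%

MRP (SML slope) = (11.80% − 7.76%) / (1.41 − 0.56) = 4.04% / 0.85 = 4.7529%
R_f (intercept) = 7.76% − 0.56 × 4.7529% = 5.0984%
E(R_Sable) = R_f + β × MRP = 5.0984% + -0.29 × 4.7529% = 3.72%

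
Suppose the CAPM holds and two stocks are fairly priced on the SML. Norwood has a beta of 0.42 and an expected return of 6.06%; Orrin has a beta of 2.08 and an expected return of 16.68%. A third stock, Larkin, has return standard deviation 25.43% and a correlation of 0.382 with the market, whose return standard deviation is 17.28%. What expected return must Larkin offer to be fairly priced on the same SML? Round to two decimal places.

6.97%

MRP = (16.68% − 6.06%) / (2.08 − 0.42) = 6.3976%
R_f = 6.06% − 0.42 × 6.3976% = 3.3730%
β_Larkin = ρ·σ_i/σ_m = 0.382 × 25.43 / 17.28 = 0.5622
E(R_Larkin) = R_f + β × MRP = 3.3730% + 0.5622 × 6.3976% = 6.97%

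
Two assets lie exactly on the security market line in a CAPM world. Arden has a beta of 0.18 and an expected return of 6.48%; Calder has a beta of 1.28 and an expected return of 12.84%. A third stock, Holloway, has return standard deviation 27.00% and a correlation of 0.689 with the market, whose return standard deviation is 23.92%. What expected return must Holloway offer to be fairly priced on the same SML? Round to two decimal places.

9.94%

MRP = (12.84% − 6.48%) / (1.28 − 0.18) = 5.7818%
R_f = 6.48% − 0.18 × 5.7818% = 5.4393%
β_Holloway = ρ·σ_i/σ_m = 0.689 × 27.00 / 23.92 = 0.7777
E(R_Holloway) = R_f + β × MRP = 5.4393% + 0.7777 × 5.7818% = 9.94%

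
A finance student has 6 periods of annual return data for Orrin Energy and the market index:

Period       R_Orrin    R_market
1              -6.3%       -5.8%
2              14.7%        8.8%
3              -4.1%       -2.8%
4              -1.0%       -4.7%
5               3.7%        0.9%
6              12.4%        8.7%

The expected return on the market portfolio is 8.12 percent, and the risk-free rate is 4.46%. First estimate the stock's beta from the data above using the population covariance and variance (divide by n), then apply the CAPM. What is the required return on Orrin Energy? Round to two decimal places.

9.21%

Mean R_i = (-6.3 + 14.7 − 4.1 − 1.0 + 3.7 + 12.4) / 6 = 3.2333%
Mean R_m = (-5.8 + 8.8 − 2.8 − 4.7 + 0.9 + 8.7) / 6 = 0.8500%
Σ(R_i − R̄_i)(R_m − R̄_m) = 276.8000  ⇒  Cov = 276.8000 / 6 = 46.1333
Σ(R_m − R̄_m)² = 213.1750  ⇒  Var(R_m) = 213.1750 / 6 = 35.5292
β = Cov / Var(R_m) = 46.1333 / 35.5292 = 1.2985
MRP = 8.12% − 4.46% = 3.66%
E(R) = R_f + β × MRP = 4.46% + 1.2985 × 3.66% = 9.21%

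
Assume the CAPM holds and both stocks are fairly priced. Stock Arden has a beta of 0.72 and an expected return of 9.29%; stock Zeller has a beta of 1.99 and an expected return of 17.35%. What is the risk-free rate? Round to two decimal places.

4.72%

Both satisfy E(R) = R_f + β·MRP, so the slope of the SML is
MRP = (17.35% − 9.29%) / (1.99 − 0.72) = 8.06% / 1.27 = 6.3465%
R_f = E(R_Arden) − β_Arden·MRP = 9.29% − 0.72 × 6.3465% = 4.7205%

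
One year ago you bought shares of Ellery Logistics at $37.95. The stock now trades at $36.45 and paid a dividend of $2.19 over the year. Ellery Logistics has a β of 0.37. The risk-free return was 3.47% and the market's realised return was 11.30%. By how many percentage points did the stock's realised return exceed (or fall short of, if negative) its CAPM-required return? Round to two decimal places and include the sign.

-4.55%

Realised HPR = (P1 + D1 − P0) / P0 = (36.45 + 2.19 − 37.95) / 37.95 = 0.69 / 37.95 = 1.8182%
MRP = 11.30% − 3.47% = 7.83%
CAPM required = R_f + β·MRP = 3.47% + 0.37 × 7.83% = 6.3671%
α = realised − required = 1.8182% − 6.3671% = -4.55%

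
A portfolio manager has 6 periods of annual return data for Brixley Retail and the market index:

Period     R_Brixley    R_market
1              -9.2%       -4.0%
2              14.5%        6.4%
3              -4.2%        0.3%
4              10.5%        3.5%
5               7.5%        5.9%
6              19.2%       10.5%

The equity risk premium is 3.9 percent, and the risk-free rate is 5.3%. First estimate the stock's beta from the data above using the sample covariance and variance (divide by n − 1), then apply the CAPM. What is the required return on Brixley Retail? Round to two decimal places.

13.35%

Mean R_i = (-9.2 + 14.5 − 4.2 + 10.5 + 7.5 + 19.2) / 6 = 6.3833%
Mean R_m = (-4.0 + 6.4 + 0.3 + 3.5 + 5.9 + 10.5) / 6 = 3.7667%
Σ(R_i − R̄_i)(R_m − R̄_m) = 266.6767  ⇒  Cov = 266.6767 / 5 = 53.3353
Σ(R_m − R̄_m)² = 129.2333  ⇒  Var(R_m) = 129.2333 / 5 = 25.8467
β = Cov / Var(R_m) = 53.3353 / 25.8467 = 2.0635
E(R) = R_f + β × MRP = 5.3% + 2.0635 × 3.9% = 13.35%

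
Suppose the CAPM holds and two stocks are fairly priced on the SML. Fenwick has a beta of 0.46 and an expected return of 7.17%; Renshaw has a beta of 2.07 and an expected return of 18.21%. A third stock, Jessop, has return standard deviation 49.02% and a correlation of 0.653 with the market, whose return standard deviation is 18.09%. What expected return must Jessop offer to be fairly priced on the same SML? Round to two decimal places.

MRP = (18.21% − 7.17%) / (2.07 − 0.46) = 6.8571%
R_f = 7.17% − 0.46 × 6.8571% = 4.0157%
β_Jessop = ρ·σ_i/σ_m = 0.653 × 49.02 / 18.09 = 1.7695
E(R_Jessop) = R_f + β × MRP = 4.0157% + 1.7695 × 6.8571% = 16.15%

16.15%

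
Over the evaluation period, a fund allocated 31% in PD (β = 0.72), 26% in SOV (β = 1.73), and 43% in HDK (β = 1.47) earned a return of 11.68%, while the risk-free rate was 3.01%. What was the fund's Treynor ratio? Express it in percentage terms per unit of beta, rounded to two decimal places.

β_P = 0.31×0.72 + 0.26×1.73 + 0.43×1.47 = 1.3051
Treynor = (R_P − R_f) / β_P = (11.68% − 3.01%) / 1.3051 = 8.67% / 1.3051 = 6.64%

6.64%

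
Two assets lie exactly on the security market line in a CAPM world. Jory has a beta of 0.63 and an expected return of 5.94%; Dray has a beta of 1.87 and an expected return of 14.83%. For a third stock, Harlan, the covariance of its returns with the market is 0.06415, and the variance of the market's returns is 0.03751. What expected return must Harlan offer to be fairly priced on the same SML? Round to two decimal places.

13.68%

MRP = (14.83% − 5.94%) / (1.87 − 0.63) = 7.1694%
R_f = 5.94% − 0.63 × 7.1694% = 1.4233%
β_Harlan = Cov / Var(R_m) = 0.06415 / 0.03751 = 1.7102
E(R_Harlan) = R_f + β × MRP = 1.4233% + 1.7102 × 7.1694% = 13.68%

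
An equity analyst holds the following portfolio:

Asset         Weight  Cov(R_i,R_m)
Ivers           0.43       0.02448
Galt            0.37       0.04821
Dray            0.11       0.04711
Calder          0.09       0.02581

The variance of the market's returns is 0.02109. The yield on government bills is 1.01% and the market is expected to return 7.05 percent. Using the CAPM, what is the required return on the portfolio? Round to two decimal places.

β_Ivers = 0.02448 / 0.02109 = 1.1607
β_Galt = 0.04821 / 0.02109 = 2.2859
β_Dray = 0.04711 / 0.02109 = 2.2338
β_Calder = 0.02581 / 0.02109 = 1.2238
β_P = Σ w_i β_i = 0.43×1.1607 + 0.37×2.2859 + 0.11×2.2338 + 0.09×1.2238 = 1.7007
MRP = 7.05% − 1.01% = 6.04%
E(R_P) = R_f + β_P × MRP = 1.01% + 1.7007 × 6.04% = 11.28%

11.28%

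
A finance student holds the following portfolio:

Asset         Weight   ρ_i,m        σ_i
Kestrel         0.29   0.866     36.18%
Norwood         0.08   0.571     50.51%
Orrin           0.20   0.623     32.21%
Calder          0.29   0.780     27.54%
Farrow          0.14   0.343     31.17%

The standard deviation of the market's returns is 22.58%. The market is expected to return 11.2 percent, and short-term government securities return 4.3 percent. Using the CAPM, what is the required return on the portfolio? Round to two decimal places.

β_Kestrel = 0.866 × 36.18% / 22.58% = 1.3876
β_Norwood = 0.571 × 50.51% / 22.58% = 1.2773
β_Orrin = 0.623 × 32.21% / 22.58% = 0.8887
β_Calder = 0.780 × 27.54% / 22.58% = 0.9513
β_Farrow = 0.343 × 31.17% / 22.58% = 0.4735
β_P = Σ w_i β_i = 0.29×1.3876 + 0.08×1.2773 + 0.20×0.8887 + 0.29×0.9513 + 0.14×0.4735 = 1.0245
MRP = 11.2% − 4.3% = 6.90%
E(R_P) = R_f + β_P × MRP = 4.3% + 1.0245 × 6.9% = 11.37%

11.37%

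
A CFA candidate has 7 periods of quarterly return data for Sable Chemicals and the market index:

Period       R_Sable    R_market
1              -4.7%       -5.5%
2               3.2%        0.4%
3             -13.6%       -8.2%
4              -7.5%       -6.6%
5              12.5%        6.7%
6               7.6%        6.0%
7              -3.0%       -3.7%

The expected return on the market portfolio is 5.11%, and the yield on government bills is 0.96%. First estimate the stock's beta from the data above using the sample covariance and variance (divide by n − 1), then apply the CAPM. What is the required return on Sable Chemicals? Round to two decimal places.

7.03%

Mean R_i = (-4.7 + 3.2 − 13.6 − 7.5 + 12.5 + 7.6 − 3.0) / 7 = -0.7857%
Mean R_m = (-5.5 + 0.4 − 8.2 − 6.6 + 6.7 + 6.0 − 3.7) / 7 = -1.5571%
Σ(R_i − R̄_i)(R_m − R̄_m) = 320.0357  ⇒  Cov = 320.0357 / 6 = 53.3393
Σ(R_m − R̄_m)² = 218.8171  ⇒  Var(R_m) = 218.8171 / 6 = 36.4695
β = Cov / Var(R_m) = 53.3393 / 36.4695 = 1.4626
MRP = 5.11% − 0.96% = 4.15%
E(R) = R_f + β × MRP = 0.96% + 1.4626 × 4.15% = 7.03%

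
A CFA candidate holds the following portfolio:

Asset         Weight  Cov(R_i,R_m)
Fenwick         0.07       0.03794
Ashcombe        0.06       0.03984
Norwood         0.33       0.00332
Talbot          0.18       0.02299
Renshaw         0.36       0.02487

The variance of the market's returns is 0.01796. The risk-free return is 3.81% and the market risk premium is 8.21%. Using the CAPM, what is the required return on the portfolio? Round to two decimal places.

12.60%

β_Fenwick = 0.03794 / 0.01796 = 2.1125
β_Ashcombe = 0.03984 / 0.01796 = 2.2183
β_Norwood = 0.00332 / 0.01796 = 0.1849
β_Talbot = 0.02299 / 0.01796 = 1.2801
β_Renshaw = 0.02487 / 0.01796 = 1.3847
β_P = Σ w_i β_i = 0.07×2.1125 + 0.06×2.2183 + 0.33×0.1849 + 0.18×1.2801 + 0.36×1.3847 = 1.0709
E(R_P) = R_f + β_P × MRP = 3.81% + 1.0709 × 8.21% = 12.60%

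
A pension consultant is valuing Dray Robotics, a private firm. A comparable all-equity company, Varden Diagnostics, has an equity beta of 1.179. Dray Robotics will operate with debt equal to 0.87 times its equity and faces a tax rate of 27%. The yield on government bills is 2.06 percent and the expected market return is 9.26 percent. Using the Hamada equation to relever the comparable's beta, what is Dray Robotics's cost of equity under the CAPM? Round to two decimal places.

β_L = β_U × [1 + (1 − t)(D/E)] = 1.179 × [1 + (1 − 0.27) × 0.87]
    = 1.179 × [1 + 0.73 × 0.87] = 1.179 × 1.6351 = 1.9278
MRP = 9.26% − 2.06% = 7.20%
E(R) = R_f + β_L × MRP = 2.06% + 1.9278 × 7.20% = 15.94%

15.94%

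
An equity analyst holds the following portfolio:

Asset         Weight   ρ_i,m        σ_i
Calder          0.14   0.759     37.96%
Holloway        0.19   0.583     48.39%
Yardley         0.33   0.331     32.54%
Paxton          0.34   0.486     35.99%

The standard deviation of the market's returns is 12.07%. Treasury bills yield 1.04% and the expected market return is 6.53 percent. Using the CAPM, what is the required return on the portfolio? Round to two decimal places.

β_Calder = 0.759 × 37.96% / 12.07% = 2.3870
β_Holloway = 0.583 × 48.39% / 12.07% = 2.3373
β_Yardley = 0.331 × 32.54% / 12.07% = 0.8924
β_Paxton = 0.486 × 35.99% / 12.07% = 1.4491
β_P = Σ w_i β_i = 0.14×2.3870 + 0.19×2.3373 + 0.33×0.8924 + 0.34×1.4491 = 1.5655
MRP = 6.53% − 1.04% = 5.49%
E(R_P) = R_f + β_P × MRP = 1.04% + 1.5655 × 5.49% = 9.63%

9.63%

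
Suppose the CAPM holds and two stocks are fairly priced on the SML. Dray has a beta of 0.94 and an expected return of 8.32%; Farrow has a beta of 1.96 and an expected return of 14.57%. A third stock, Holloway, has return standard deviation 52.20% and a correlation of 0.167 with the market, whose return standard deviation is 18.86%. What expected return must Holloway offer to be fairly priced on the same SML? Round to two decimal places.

5.39%

MRP = (14.57% − 8.32%) / (1.96 − 0.94) = 6.1275%
R_f = 8.32% − 0.94 × 6.1275% = 2.5602%
β_Holloway = ρ·σ_i/σ_m = 0.167 × 52.20 / 18.86 = 0.4622
E(R_Holloway) = R_f + β × MRP = 2.5602% + 0.4622 × 6.1275% = 5.39%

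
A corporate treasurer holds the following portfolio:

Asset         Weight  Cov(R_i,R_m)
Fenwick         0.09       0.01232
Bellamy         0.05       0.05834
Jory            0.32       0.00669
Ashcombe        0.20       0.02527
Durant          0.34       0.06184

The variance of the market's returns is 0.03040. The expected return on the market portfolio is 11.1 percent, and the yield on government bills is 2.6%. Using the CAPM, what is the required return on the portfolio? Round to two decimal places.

11.62%

β_Fenwick = 0.01232 / 0.03040 = 0.4053
β_Bellamy = 0.05834 / 0.03040 = 1.9191
β_Jory = 0.00669 / 0.03040 = 0.2201
β_Ashcombe = 0.02527 / 0.03040 = 0.8313
β_Durant = 0.06184 / 0.03040 = 2.0342
β_P = Σ w_i β_i = 0.09×0.4053 + 0.05×1.9191 + 0.32×0.2201 + 0.20×0.8313 + 0.34×2.0342 = 1.0608
MRP = 11.1% − 2.6% = 8.50%
E(R_P) = R_f + β_P × MRP = 2.6% + 1.0608 × 8.5% = 11.62%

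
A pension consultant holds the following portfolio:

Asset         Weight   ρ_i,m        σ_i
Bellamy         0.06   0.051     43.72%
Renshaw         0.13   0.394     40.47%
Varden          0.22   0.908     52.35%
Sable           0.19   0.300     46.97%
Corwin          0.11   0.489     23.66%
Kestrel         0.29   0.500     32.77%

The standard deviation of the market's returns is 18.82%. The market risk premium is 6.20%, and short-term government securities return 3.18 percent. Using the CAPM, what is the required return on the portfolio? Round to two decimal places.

β_Bellamy = 0.051 × 43.72% / 18.82% = 0.1185
β_Renshaw = 0.394 × 40.47% / 18.82% = 0.8472
β_Varden = 0.908 × 52.35% / 18.82% = 2.5257
β_Sable = 0.300 × 46.97% / 18.82% = 0.7487
β_Corwin = 0.489 × 23.66% / 18.82% = 0.6148
β_Kestrel = 0.500 × 32.77% / 18.82% = 0.8706
β_P = Σ w_i β_i = 0.06×0.1185 + 0.13×0.8472 + 0.22×2.5257 + 0.19×0.7487 + 0.11×0.6148 + 0.29×0.8706 = 1.1353
E(R_P) = R_f + β_P × MRP = 3.18% + 1.1353 × 6.20% = 10.22%

10.22%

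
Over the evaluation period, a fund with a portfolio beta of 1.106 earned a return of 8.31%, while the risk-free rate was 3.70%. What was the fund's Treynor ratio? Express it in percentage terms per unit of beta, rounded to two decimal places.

4.17%

Treynor = (R_P − R_f) / β_P = (8.31% − 3.70%) / 1.1060 = 4.61% / 1.1060 = 4.17%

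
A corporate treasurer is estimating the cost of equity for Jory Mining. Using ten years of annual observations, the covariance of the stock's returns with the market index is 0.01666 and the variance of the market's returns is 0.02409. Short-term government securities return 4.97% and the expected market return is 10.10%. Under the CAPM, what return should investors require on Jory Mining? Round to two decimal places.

β = Cov(R_i, R_m) / Var(R_m) = 0.01666 / 0.02409 = 0.6916
MRP = 10.10% − 4.97% = 5.13%
E(R) = R_f + β × MRP = 4.97% + 0.6916 × 5.13% = 8.52%

8.52%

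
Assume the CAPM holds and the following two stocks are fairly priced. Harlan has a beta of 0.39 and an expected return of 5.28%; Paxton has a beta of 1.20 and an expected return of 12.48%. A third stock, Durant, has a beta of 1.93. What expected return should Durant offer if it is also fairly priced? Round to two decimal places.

18.97%

MRP (SML slope) = (12.48% − 5.28%) / (1.20 − 0.39) = 7.20% / 0.81 = 8.8889%
R_f (intercept) = 5.28% − 0.39 × 8.8889% = 1.8133%
E(R_Durant) = R_f + β × MRP = 1.8133% + 1.93 × 8.8889% = 18.97%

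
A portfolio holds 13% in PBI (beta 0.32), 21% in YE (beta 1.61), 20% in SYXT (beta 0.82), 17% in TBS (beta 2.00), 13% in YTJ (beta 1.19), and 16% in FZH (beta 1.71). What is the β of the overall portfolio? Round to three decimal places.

β_P = Σ w_i β_i = 0.13×0.32 + 0.21×1.61 + 0.20×0.82 + 0.17×2.00 + 0.13×1.19 + 0.16×1.71 = 1.3120

1.312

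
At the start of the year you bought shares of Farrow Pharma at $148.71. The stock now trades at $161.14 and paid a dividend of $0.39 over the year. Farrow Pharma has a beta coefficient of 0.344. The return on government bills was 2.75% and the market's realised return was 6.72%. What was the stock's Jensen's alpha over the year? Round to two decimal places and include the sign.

Realised HPR = (P1 + D1 − P0) / P0 = (161.14 + 0.39 − 148.71) / 148.71 = 12.82 / 148.71 = 8.6208%
MRP = 6.72% − 2.75% = 3.97%
CAPM required = R_f + β·MRP = 2.75% + 0.344 × 3.97% = 4.11568%
α = realised − required = 8.6208% − 4.11568% = +4.51%

+4.51%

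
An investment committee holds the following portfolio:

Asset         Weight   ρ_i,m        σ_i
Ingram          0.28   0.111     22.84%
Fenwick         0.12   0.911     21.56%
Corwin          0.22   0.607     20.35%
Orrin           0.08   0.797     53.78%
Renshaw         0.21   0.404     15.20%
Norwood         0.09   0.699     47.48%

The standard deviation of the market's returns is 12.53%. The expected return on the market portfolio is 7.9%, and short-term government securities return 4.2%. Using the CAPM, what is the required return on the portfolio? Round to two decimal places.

β_Ingram = 0.111 × 22.84% / 12.53% = 0.2023
β_Fenwick = 0.911 × 21.56% / 12.53% = 1.5675
β_Corwin = 0.607 × 20.35% / 12.53% = 0.9858
β_Orrin = 0.797 × 53.78% / 12.53% = 3.4208
β_Renshaw = 0.404 × 15.20% / 12.53% = 0.4901
β_Norwood = 0.699 × 47.48% / 12.53% = 2.6487
β_P = Σ w_i β_i = 0.28×0.2023 + 0.12×1.5675 + 0.22×0.9858 + 0.08×3.4208 + 0.21×0.4901 + 0.09×2.6487 = 1.0766
MRP = 7.9% − 4.2% = 3.70%
E(R_P) = R_f + β_P × MRP = 4.2% + 1.0766 × 3.7% = 8.18%

8.18%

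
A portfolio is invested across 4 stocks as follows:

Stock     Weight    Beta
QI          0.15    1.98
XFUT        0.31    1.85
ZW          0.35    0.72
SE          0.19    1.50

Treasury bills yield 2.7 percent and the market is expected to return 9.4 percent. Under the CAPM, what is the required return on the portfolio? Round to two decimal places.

12.13%

β_P = Σ w_i β_i = 0.15×1.98 + 0.31×1.85 + 0.35×0.72 + 0.19×1.50 = 1.4075
MRP = 9.4% − 2.7% = 6.70%
E(R_P) = R_f + β_P × MRP = 2.7% + 1.4075 × 6.7% = 12.13%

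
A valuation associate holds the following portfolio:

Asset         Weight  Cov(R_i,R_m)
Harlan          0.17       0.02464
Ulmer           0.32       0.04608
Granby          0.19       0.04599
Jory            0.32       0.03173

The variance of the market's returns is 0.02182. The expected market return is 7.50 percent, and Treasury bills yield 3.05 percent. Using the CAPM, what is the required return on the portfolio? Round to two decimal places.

β_Harlan = 0.02464 / 0.02182 = 1.1292
β_Ulmer = 0.04608 / 0.02182 = 2.1118
β_Granby = 0.04599 / 0.02182 = 2.1077
β_Jory = 0.03173 / 0.02182 = 1.4542
β_P = Σ w_i β_i = 0.17×1.1292 + 0.32×2.1118 + 0.19×2.1077 + 0.32×1.4542 = 1.7335
MRP = 7.50% − 3.05% = 4.45%
E(R_P) = R_f + β_P × MRP = 3.05% + 1.7335 × 4.45% = 10.76%

10.76%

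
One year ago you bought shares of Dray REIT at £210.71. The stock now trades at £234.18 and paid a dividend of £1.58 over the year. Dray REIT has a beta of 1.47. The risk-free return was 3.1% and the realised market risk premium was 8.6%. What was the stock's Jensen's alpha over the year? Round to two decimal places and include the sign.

-3.85%

Realised HPR = (P1 + D1 − P0) / P0 = (234.18 + 1.58 − 210.71) / 210.71 = 25.05 / 210.71 = 11.8884%
CAPM required = R_f + β·MRP = 3.1% + 1.47 × 8.6% = 15.7420%
α = realised − required = 11.8884% − 15.7420% = -3.85%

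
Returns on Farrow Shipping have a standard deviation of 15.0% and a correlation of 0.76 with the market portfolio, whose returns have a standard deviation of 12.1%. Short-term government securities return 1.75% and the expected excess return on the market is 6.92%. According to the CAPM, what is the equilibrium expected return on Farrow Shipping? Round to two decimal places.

β = ρ × σ_i / σ_m = 0.76 × 15.0% / 12.1% = 0.9421
E(R) = 1.75% + 0.9421 × 6.92% = 8.27%

8.27%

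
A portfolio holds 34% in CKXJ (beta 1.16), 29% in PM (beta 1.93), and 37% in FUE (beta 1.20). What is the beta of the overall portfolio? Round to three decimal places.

1.398

β_P = Σ w_i β_i = 0.34×1.16 + 0.29×1.93 + 0.37×1.20 = 1.3981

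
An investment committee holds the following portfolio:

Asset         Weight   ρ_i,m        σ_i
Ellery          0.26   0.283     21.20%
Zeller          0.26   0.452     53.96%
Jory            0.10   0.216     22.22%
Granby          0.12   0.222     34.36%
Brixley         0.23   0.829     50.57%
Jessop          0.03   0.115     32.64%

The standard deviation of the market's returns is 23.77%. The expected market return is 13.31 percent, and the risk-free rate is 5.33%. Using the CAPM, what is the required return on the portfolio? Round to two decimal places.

11.73%

β_Ellery = 0.283 × 21.20% / 23.77% = 0.2524
β_Zeller = 0.452 × 53.96% / 23.77% = 1.0261
β_Jory = 0.216 × 22.22% / 23.77% = 0.2019
β_Granby = 0.222 × 34.36% / 23.77% = 0.3209
β_Brixley = 0.829 × 50.57% / 23.77% = 1.7637
β_Jessop = 0.115 × 32.64% / 23.77% = 0.1579
β_P = Σ w_i β_i = 0.26×0.2524 + 0.26×1.0261 + 0.10×0.2019 + 0.12×0.3209 + 0.23×1.7637 + 0.03×0.1579 = 0.8015
MRP = 13.31% − 5.33% = 7.98%
E(R_P) = R_f + β_P × MRP = 5.33% + 0.8015 × 7.98% = 11.73%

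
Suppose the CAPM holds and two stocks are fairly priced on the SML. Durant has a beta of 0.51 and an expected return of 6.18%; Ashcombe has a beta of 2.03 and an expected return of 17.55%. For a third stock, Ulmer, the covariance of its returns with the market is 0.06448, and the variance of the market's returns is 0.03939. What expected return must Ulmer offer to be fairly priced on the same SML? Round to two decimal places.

MRP = (17.55% − 6.18%) / (2.03 − 0.51) = 7.4803%
R_f = 6.18% − 0.51 × 7.4803% = 2.3650%
β_Ulmer = Cov / Var(R_m) = 0.06448 / 0.03939 = 1.6370
E(R_Ulmer) = R_f + β × MRP = 2.3650% + 1.6370 × 7.4803% = 14.61%

14.61%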